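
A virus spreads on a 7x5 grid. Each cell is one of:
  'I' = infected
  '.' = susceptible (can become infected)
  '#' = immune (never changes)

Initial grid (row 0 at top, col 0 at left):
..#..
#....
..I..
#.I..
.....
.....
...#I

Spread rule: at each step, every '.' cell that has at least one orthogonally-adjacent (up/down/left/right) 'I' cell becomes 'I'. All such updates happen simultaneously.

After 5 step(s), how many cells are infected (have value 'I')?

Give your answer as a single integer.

Step 0 (initial): 3 infected
Step 1: +7 new -> 10 infected
Step 2: +10 new -> 20 infected
Step 3: +6 new -> 26 infected
Step 4: +4 new -> 30 infected
Step 5: +1 new -> 31 infected

Answer: 31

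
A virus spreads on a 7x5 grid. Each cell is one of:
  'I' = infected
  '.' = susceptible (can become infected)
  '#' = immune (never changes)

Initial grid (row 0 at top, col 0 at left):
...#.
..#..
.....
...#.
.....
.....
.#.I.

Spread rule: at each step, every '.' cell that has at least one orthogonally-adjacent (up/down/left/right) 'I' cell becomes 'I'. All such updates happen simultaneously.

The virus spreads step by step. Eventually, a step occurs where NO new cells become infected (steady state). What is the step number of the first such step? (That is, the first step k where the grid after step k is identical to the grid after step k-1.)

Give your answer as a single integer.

Step 0 (initial): 1 infected
Step 1: +3 new -> 4 infected
Step 2: +3 new -> 7 infected
Step 3: +3 new -> 10 infected
Step 4: +4 new -> 14 infected
Step 5: +5 new -> 19 infected
Step 6: +4 new -> 23 infected
Step 7: +4 new -> 27 infected
Step 8: +2 new -> 29 infected
Step 9: +2 new -> 31 infected
Step 10: +0 new -> 31 infected

Answer: 10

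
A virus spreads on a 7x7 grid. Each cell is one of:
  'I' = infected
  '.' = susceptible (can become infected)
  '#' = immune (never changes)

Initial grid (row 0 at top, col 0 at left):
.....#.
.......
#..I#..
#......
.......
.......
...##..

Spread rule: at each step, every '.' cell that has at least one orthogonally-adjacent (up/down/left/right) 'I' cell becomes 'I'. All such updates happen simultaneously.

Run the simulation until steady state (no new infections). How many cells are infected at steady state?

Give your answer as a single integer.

Answer: 43

Derivation:
Step 0 (initial): 1 infected
Step 1: +3 new -> 4 infected
Step 2: +7 new -> 11 infected
Step 3: +9 new -> 20 infected
Step 4: +9 new -> 29 infected
Step 5: +8 new -> 37 infected
Step 6: +4 new -> 41 infected
Step 7: +2 new -> 43 infected
Step 8: +0 new -> 43 infected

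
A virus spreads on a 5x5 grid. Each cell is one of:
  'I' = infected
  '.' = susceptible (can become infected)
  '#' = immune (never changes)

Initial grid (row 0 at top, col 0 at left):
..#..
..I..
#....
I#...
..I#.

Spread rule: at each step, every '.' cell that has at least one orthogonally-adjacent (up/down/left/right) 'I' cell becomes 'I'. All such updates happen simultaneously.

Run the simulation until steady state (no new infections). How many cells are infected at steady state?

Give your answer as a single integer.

Step 0 (initial): 3 infected
Step 1: +6 new -> 9 infected
Step 2: +7 new -> 16 infected
Step 3: +4 new -> 20 infected
Step 4: +1 new -> 21 infected
Step 5: +0 new -> 21 infected

Answer: 21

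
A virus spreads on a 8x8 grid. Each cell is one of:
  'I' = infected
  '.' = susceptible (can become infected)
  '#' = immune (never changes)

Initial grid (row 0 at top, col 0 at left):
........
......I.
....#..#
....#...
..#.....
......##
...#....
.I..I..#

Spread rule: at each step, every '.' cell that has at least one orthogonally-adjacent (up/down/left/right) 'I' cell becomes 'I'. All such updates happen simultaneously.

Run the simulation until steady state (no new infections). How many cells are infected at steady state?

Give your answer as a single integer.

Answer: 56

Derivation:
Step 0 (initial): 3 infected
Step 1: +10 new -> 13 infected
Step 2: +11 new -> 24 infected
Step 3: +12 new -> 36 infected
Step 4: +9 new -> 45 infected
Step 5: +7 new -> 52 infected
Step 6: +3 new -> 55 infected
Step 7: +1 new -> 56 infected
Step 8: +0 new -> 56 infected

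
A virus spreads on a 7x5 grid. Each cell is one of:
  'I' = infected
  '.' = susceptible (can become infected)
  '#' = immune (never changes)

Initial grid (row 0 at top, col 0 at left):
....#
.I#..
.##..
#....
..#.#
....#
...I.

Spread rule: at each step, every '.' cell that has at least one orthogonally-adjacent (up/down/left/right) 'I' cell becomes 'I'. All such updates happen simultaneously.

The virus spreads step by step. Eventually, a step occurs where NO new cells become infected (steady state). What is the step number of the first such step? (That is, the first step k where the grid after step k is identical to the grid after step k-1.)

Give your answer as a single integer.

Step 0 (initial): 2 infected
Step 1: +5 new -> 7 infected
Step 2: +6 new -> 13 infected
Step 3: +4 new -> 17 infected
Step 4: +6 new -> 23 infected
Step 5: +4 new -> 27 infected
Step 6: +0 new -> 27 infected

Answer: 6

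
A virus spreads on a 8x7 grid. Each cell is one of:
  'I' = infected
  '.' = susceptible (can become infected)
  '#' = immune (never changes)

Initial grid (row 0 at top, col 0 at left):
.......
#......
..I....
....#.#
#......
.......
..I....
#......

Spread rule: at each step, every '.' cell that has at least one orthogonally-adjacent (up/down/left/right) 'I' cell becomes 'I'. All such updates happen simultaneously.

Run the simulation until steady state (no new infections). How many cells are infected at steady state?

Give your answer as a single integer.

Step 0 (initial): 2 infected
Step 1: +8 new -> 10 infected
Step 2: +14 new -> 24 infected
Step 3: +11 new -> 35 infected
Step 4: +9 new -> 44 infected
Step 5: +5 new -> 49 infected
Step 6: +2 new -> 51 infected
Step 7: +0 new -> 51 infected

Answer: 51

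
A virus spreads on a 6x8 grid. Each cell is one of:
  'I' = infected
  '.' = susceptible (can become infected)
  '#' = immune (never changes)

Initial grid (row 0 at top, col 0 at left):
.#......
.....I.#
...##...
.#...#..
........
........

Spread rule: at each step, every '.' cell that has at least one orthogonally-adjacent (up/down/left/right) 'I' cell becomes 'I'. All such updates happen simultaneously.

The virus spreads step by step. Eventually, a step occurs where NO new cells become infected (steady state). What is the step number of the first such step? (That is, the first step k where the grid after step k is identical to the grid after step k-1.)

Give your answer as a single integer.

Answer: 10

Derivation:
Step 0 (initial): 1 infected
Step 1: +4 new -> 5 infected
Step 2: +4 new -> 9 infected
Step 3: +5 new -> 14 infected
Step 4: +5 new -> 19 infected
Step 5: +6 new -> 25 infected
Step 6: +7 new -> 32 infected
Step 7: +6 new -> 38 infected
Step 8: +3 new -> 41 infected
Step 9: +1 new -> 42 infected
Step 10: +0 new -> 42 infected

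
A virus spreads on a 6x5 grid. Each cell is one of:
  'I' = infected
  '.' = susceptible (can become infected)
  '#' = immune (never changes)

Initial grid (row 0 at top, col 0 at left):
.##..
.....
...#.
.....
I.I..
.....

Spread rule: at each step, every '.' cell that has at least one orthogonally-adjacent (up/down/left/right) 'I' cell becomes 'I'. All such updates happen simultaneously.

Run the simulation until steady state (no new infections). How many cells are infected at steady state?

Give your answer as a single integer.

Step 0 (initial): 2 infected
Step 1: +6 new -> 8 infected
Step 2: +7 new -> 15 infected
Step 3: +5 new -> 20 infected
Step 4: +4 new -> 24 infected
Step 5: +2 new -> 26 infected
Step 6: +1 new -> 27 infected
Step 7: +0 new -> 27 infected

Answer: 27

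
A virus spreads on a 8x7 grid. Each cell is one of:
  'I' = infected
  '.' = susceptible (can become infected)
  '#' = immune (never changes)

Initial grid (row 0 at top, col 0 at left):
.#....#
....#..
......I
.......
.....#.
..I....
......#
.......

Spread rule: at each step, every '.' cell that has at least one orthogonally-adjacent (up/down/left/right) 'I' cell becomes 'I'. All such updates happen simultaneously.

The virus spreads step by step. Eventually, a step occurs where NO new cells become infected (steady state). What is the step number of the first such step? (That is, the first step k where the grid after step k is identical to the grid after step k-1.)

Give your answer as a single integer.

Answer: 8

Derivation:
Step 0 (initial): 2 infected
Step 1: +7 new -> 9 infected
Step 2: +12 new -> 21 infected
Step 3: +14 new -> 35 infected
Step 4: +8 new -> 43 infected
Step 5: +5 new -> 48 infected
Step 6: +2 new -> 50 infected
Step 7: +1 new -> 51 infected
Step 8: +0 new -> 51 infected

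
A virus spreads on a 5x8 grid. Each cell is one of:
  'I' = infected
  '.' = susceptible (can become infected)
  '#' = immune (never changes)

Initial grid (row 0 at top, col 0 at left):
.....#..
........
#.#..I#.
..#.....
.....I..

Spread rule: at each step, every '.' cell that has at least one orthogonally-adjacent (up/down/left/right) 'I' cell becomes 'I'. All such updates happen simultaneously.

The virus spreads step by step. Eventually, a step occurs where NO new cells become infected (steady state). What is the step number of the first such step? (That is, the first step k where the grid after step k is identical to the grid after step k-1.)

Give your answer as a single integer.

Answer: 8

Derivation:
Step 0 (initial): 2 infected
Step 1: +5 new -> 7 infected
Step 2: +7 new -> 14 infected
Step 3: +7 new -> 21 infected
Step 4: +5 new -> 26 infected
Step 5: +4 new -> 30 infected
Step 6: +4 new -> 34 infected
Step 7: +1 new -> 35 infected
Step 8: +0 new -> 35 infected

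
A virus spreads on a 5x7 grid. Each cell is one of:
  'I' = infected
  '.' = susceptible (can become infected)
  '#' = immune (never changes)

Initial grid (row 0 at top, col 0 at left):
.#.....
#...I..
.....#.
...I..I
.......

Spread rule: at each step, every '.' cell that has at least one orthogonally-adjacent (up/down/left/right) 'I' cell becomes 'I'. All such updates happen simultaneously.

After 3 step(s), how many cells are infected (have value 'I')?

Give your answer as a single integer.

Step 0 (initial): 3 infected
Step 1: +11 new -> 14 infected
Step 2: +9 new -> 23 infected
Step 3: +6 new -> 29 infected

Answer: 29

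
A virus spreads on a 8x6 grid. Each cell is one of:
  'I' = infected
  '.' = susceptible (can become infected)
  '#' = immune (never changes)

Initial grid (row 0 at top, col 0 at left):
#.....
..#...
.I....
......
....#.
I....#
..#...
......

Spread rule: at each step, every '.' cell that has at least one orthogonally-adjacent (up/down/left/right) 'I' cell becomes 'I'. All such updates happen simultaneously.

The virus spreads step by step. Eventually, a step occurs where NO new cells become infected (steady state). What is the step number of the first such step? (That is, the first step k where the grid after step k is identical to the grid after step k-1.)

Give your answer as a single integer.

Step 0 (initial): 2 infected
Step 1: +7 new -> 9 infected
Step 2: +9 new -> 18 infected
Step 3: +7 new -> 25 infected
Step 4: +8 new -> 33 infected
Step 5: +5 new -> 38 infected
Step 6: +4 new -> 42 infected
Step 7: +1 new -> 43 infected
Step 8: +0 new -> 43 infected

Answer: 8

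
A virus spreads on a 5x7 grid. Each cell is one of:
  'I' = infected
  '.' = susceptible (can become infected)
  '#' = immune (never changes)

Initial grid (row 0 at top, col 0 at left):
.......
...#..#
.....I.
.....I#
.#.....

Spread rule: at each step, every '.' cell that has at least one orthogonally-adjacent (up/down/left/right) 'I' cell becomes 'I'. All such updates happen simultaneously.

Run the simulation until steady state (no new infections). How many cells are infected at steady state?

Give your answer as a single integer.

Answer: 31

Derivation:
Step 0 (initial): 2 infected
Step 1: +5 new -> 7 infected
Step 2: +6 new -> 13 infected
Step 3: +5 new -> 18 infected
Step 4: +5 new -> 23 infected
Step 5: +4 new -> 27 infected
Step 6: +3 new -> 30 infected
Step 7: +1 new -> 31 infected
Step 8: +0 new -> 31 infected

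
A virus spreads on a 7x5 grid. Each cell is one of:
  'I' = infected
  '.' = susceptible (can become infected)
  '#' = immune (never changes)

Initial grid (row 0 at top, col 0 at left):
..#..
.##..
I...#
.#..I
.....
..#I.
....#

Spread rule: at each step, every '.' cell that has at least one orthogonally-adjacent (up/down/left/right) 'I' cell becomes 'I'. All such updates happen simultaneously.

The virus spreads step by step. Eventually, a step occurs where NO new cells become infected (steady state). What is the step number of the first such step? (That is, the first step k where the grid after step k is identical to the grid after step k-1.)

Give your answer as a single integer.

Step 0 (initial): 3 infected
Step 1: +8 new -> 11 infected
Step 2: +7 new -> 18 infected
Step 3: +5 new -> 23 infected
Step 4: +4 new -> 27 infected
Step 5: +1 new -> 28 infected
Step 6: +0 new -> 28 infected

Answer: 6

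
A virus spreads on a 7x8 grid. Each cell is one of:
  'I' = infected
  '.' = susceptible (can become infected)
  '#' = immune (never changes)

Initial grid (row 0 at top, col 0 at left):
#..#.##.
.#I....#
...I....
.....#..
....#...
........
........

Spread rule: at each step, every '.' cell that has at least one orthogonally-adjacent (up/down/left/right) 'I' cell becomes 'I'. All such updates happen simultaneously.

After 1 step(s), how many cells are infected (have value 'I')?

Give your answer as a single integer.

Step 0 (initial): 2 infected
Step 1: +5 new -> 7 infected

Answer: 7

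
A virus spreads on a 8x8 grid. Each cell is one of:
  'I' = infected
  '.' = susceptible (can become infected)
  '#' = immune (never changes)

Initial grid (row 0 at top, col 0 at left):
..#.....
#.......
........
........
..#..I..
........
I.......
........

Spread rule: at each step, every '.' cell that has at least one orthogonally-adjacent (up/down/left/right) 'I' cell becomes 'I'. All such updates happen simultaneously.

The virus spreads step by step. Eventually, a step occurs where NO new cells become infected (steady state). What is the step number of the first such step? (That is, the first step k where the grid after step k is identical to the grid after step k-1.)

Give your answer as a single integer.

Step 0 (initial): 2 infected
Step 1: +7 new -> 9 infected
Step 2: +12 new -> 21 infected
Step 3: +15 new -> 36 infected
Step 4: +12 new -> 48 infected
Step 5: +7 new -> 55 infected
Step 6: +4 new -> 59 infected
Step 7: +1 new -> 60 infected
Step 8: +1 new -> 61 infected
Step 9: +0 new -> 61 infected

Answer: 9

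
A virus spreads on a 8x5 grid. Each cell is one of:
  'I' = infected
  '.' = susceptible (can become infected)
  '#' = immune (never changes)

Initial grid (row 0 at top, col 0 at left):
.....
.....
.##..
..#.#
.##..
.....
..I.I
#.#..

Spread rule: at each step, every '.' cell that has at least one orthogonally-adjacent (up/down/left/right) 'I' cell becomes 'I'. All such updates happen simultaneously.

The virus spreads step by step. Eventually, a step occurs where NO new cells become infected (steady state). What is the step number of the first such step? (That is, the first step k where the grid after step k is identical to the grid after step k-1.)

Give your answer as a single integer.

Answer: 10

Derivation:
Step 0 (initial): 2 infected
Step 1: +5 new -> 7 infected
Step 2: +6 new -> 13 infected
Step 3: +2 new -> 15 infected
Step 4: +2 new -> 17 infected
Step 5: +2 new -> 19 infected
Step 6: +4 new -> 23 infected
Step 7: +4 new -> 27 infected
Step 8: +4 new -> 31 infected
Step 9: +1 new -> 32 infected
Step 10: +0 new -> 32 infected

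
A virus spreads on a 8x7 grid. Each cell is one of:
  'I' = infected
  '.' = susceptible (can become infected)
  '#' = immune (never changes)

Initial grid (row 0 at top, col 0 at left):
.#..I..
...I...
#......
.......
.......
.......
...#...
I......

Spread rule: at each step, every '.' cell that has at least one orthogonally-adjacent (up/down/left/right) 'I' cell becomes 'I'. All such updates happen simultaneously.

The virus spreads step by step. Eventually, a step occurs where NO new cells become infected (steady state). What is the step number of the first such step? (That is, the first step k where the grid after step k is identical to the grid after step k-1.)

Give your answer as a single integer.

Step 0 (initial): 3 infected
Step 1: +7 new -> 10 infected
Step 2: +10 new -> 20 infected
Step 3: +11 new -> 31 infected
Step 4: +11 new -> 42 infected
Step 5: +5 new -> 47 infected
Step 6: +4 new -> 51 infected
Step 7: +2 new -> 53 infected
Step 8: +0 new -> 53 infected

Answer: 8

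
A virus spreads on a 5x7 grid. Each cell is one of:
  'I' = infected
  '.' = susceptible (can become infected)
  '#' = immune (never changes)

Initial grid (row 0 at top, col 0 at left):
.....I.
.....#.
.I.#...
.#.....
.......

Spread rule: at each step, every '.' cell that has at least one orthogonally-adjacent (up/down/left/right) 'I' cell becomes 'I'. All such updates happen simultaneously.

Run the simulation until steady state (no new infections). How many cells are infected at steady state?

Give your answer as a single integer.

Answer: 32

Derivation:
Step 0 (initial): 2 infected
Step 1: +5 new -> 7 infected
Step 2: +8 new -> 15 infected
Step 3: +8 new -> 23 infected
Step 4: +5 new -> 28 infected
Step 5: +3 new -> 31 infected
Step 6: +1 new -> 32 infected
Step 7: +0 new -> 32 infected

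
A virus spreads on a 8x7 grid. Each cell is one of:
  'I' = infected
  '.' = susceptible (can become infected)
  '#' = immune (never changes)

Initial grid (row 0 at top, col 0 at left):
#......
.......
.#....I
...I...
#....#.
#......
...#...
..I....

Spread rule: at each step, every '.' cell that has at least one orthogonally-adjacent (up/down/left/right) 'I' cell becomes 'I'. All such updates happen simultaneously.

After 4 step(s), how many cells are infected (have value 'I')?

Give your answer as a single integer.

Step 0 (initial): 3 infected
Step 1: +10 new -> 13 infected
Step 2: +15 new -> 28 infected
Step 3: +12 new -> 40 infected
Step 4: +8 new -> 48 infected

Answer: 48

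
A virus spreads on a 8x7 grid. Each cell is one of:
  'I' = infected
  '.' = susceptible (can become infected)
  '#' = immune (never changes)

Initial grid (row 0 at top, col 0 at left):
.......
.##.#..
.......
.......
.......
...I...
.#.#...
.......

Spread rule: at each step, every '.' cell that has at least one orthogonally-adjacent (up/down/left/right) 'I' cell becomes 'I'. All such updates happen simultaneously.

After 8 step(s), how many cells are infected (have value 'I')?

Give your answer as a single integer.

Step 0 (initial): 1 infected
Step 1: +3 new -> 4 infected
Step 2: +7 new -> 11 infected
Step 3: +10 new -> 21 infected
Step 4: +12 new -> 33 infected
Step 5: +7 new -> 40 infected
Step 6: +5 new -> 45 infected
Step 7: +4 new -> 49 infected
Step 8: +2 new -> 51 infected

Answer: 51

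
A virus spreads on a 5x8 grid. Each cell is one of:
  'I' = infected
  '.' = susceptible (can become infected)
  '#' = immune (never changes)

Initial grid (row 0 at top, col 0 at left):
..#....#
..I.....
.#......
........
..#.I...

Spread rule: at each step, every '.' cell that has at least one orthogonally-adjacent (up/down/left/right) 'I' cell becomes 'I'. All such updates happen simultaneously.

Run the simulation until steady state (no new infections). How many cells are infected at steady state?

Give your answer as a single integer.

Answer: 36

Derivation:
Step 0 (initial): 2 infected
Step 1: +6 new -> 8 infected
Step 2: +10 new -> 18 infected
Step 3: +8 new -> 26 infected
Step 4: +6 new -> 32 infected
Step 5: +4 new -> 36 infected
Step 6: +0 new -> 36 infected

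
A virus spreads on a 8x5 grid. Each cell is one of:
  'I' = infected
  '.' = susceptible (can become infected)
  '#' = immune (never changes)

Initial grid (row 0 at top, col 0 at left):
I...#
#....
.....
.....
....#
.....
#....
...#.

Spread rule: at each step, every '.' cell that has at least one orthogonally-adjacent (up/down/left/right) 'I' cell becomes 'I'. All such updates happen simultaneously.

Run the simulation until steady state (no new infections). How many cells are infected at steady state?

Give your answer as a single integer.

Answer: 35

Derivation:
Step 0 (initial): 1 infected
Step 1: +1 new -> 2 infected
Step 2: +2 new -> 4 infected
Step 3: +3 new -> 7 infected
Step 4: +4 new -> 11 infected
Step 5: +5 new -> 16 infected
Step 6: +5 new -> 21 infected
Step 7: +5 new -> 26 infected
Step 8: +3 new -> 29 infected
Step 9: +4 new -> 33 infected
Step 10: +1 new -> 34 infected
Step 11: +1 new -> 35 infected
Step 12: +0 new -> 35 infected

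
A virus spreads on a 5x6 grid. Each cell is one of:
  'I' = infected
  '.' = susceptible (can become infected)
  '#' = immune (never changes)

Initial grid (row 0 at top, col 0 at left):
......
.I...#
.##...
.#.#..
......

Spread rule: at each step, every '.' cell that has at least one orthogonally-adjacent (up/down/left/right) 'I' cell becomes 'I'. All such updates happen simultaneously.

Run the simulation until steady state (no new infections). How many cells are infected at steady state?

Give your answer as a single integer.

Step 0 (initial): 1 infected
Step 1: +3 new -> 4 infected
Step 2: +4 new -> 8 infected
Step 3: +4 new -> 12 infected
Step 4: +3 new -> 15 infected
Step 5: +4 new -> 19 infected
Step 6: +3 new -> 22 infected
Step 7: +3 new -> 25 infected
Step 8: +0 new -> 25 infected

Answer: 25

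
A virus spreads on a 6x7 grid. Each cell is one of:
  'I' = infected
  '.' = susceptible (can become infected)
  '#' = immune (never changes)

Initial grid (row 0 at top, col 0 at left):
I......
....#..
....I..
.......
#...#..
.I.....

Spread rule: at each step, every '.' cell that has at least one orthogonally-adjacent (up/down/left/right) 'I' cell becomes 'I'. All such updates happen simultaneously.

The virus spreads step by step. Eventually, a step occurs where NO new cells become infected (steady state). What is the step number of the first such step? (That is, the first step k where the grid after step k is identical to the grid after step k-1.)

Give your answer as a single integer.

Step 0 (initial): 3 infected
Step 1: +8 new -> 11 infected
Step 2: +12 new -> 23 infected
Step 3: +11 new -> 34 infected
Step 4: +4 new -> 38 infected
Step 5: +1 new -> 39 infected
Step 6: +0 new -> 39 infected

Answer: 6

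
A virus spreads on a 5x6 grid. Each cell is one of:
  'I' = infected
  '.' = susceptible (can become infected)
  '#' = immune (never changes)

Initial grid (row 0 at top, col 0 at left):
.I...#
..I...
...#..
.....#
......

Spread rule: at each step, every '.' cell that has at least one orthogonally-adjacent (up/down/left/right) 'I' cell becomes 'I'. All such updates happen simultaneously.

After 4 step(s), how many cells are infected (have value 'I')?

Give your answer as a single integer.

Step 0 (initial): 2 infected
Step 1: +5 new -> 7 infected
Step 2: +5 new -> 12 infected
Step 3: +7 new -> 19 infected
Step 4: +5 new -> 24 infected

Answer: 24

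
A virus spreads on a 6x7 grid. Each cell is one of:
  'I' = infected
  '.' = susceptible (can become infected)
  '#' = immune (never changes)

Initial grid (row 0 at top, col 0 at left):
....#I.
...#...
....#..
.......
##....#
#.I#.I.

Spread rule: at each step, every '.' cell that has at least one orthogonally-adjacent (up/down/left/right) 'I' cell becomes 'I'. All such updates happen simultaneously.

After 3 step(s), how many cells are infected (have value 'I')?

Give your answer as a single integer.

Answer: 23

Derivation:
Step 0 (initial): 3 infected
Step 1: +7 new -> 10 infected
Step 2: +7 new -> 17 infected
Step 3: +6 new -> 23 infected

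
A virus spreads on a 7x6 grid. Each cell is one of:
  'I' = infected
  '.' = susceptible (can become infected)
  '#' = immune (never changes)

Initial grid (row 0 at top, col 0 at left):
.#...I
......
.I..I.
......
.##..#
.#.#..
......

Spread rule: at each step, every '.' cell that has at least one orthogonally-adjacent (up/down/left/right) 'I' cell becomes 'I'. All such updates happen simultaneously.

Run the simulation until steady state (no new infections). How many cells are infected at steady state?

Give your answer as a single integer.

Answer: 36

Derivation:
Step 0 (initial): 3 infected
Step 1: +10 new -> 13 infected
Step 2: +9 new -> 22 infected
Step 3: +5 new -> 27 infected
Step 4: +3 new -> 30 infected
Step 5: +3 new -> 33 infected
Step 6: +2 new -> 35 infected
Step 7: +1 new -> 36 infected
Step 8: +0 new -> 36 infected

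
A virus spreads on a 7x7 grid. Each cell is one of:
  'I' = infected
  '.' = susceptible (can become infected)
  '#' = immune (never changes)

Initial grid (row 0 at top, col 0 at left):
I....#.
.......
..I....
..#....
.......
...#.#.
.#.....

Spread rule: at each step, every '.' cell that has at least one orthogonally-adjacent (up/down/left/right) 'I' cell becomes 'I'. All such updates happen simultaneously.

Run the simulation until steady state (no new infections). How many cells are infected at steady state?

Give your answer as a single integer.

Answer: 44

Derivation:
Step 0 (initial): 2 infected
Step 1: +5 new -> 7 infected
Step 2: +7 new -> 14 infected
Step 3: +7 new -> 21 infected
Step 4: +8 new -> 29 infected
Step 5: +6 new -> 35 infected
Step 6: +5 new -> 40 infected
Step 7: +3 new -> 43 infected
Step 8: +1 new -> 44 infected
Step 9: +0 new -> 44 infected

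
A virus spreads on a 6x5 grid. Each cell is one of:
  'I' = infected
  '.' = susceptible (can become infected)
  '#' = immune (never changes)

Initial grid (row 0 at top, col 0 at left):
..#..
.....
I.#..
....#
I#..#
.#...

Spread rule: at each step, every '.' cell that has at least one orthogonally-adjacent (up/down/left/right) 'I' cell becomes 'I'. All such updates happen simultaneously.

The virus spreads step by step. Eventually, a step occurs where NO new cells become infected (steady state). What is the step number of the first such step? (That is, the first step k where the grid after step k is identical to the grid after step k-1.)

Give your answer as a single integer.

Answer: 8

Derivation:
Step 0 (initial): 2 infected
Step 1: +4 new -> 6 infected
Step 2: +3 new -> 9 infected
Step 3: +3 new -> 12 infected
Step 4: +3 new -> 15 infected
Step 5: +5 new -> 20 infected
Step 6: +3 new -> 23 infected
Step 7: +1 new -> 24 infected
Step 8: +0 new -> 24 infected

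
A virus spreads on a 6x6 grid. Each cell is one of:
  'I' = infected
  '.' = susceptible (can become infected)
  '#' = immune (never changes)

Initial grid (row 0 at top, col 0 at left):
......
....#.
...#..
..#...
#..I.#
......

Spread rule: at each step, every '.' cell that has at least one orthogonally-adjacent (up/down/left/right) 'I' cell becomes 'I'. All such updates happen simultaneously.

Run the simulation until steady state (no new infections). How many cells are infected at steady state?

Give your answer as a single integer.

Answer: 31

Derivation:
Step 0 (initial): 1 infected
Step 1: +4 new -> 5 infected
Step 2: +4 new -> 9 infected
Step 3: +5 new -> 14 infected
Step 4: +4 new -> 18 infected
Step 5: +4 new -> 22 infected
Step 6: +4 new -> 26 infected
Step 7: +4 new -> 30 infected
Step 8: +1 new -> 31 infected
Step 9: +0 new -> 31 infected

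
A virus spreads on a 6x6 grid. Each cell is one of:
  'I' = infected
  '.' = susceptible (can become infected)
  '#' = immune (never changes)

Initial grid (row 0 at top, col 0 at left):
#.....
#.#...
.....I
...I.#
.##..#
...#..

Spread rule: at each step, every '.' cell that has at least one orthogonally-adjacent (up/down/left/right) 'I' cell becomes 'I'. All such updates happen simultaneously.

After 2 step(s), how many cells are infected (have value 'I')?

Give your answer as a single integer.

Step 0 (initial): 2 infected
Step 1: +6 new -> 8 infected
Step 2: +6 new -> 14 infected

Answer: 14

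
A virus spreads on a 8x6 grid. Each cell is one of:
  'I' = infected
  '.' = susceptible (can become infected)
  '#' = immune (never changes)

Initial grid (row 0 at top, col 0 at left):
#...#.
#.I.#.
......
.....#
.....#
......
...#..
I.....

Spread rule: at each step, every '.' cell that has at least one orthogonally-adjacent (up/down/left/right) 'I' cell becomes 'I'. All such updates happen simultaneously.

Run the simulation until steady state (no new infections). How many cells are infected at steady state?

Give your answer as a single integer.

Answer: 41

Derivation:
Step 0 (initial): 2 infected
Step 1: +6 new -> 8 infected
Step 2: +8 new -> 16 infected
Step 3: +9 new -> 25 infected
Step 4: +7 new -> 32 infected
Step 5: +5 new -> 37 infected
Step 6: +3 new -> 40 infected
Step 7: +1 new -> 41 infected
Step 8: +0 new -> 41 infected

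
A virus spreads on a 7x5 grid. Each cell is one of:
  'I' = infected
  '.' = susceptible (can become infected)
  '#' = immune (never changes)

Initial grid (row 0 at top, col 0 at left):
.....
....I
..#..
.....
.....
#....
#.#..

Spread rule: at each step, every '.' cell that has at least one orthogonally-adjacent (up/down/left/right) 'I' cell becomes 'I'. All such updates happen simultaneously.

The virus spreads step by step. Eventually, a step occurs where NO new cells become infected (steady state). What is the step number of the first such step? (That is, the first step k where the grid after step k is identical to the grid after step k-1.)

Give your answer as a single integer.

Step 0 (initial): 1 infected
Step 1: +3 new -> 4 infected
Step 2: +4 new -> 8 infected
Step 3: +4 new -> 12 infected
Step 4: +6 new -> 18 infected
Step 5: +6 new -> 24 infected
Step 6: +4 new -> 28 infected
Step 7: +2 new -> 30 infected
Step 8: +1 new -> 31 infected
Step 9: +0 new -> 31 infected

Answer: 9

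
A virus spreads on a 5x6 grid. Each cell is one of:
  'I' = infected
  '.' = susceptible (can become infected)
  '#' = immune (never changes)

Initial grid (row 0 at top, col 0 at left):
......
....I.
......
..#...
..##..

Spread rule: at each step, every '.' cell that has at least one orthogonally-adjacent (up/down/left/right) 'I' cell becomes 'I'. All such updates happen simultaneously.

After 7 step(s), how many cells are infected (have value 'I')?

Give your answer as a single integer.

Step 0 (initial): 1 infected
Step 1: +4 new -> 5 infected
Step 2: +6 new -> 11 infected
Step 3: +6 new -> 17 infected
Step 4: +4 new -> 21 infected
Step 5: +3 new -> 24 infected
Step 6: +2 new -> 26 infected
Step 7: +1 new -> 27 infected

Answer: 27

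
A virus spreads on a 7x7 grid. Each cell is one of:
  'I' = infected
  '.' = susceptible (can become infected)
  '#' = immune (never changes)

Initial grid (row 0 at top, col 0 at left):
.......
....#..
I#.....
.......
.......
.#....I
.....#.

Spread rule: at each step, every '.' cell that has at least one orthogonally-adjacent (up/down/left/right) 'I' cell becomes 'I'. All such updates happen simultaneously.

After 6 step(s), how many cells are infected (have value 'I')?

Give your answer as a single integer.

Step 0 (initial): 2 infected
Step 1: +5 new -> 7 infected
Step 2: +7 new -> 14 infected
Step 3: +10 new -> 24 infected
Step 4: +12 new -> 36 infected
Step 5: +7 new -> 43 infected
Step 6: +2 new -> 45 infected

Answer: 45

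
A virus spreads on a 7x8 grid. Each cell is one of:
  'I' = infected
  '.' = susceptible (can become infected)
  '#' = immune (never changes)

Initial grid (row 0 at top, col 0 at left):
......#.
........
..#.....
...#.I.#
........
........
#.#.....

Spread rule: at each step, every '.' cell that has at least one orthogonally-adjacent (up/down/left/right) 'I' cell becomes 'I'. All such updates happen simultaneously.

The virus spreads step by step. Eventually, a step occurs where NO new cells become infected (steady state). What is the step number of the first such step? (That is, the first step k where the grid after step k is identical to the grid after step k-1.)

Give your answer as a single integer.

Step 0 (initial): 1 infected
Step 1: +4 new -> 5 infected
Step 2: +6 new -> 11 infected
Step 3: +10 new -> 21 infected
Step 4: +8 new -> 29 infected
Step 5: +8 new -> 37 infected
Step 6: +5 new -> 42 infected
Step 7: +6 new -> 48 infected
Step 8: +2 new -> 50 infected
Step 9: +0 new -> 50 infected

Answer: 9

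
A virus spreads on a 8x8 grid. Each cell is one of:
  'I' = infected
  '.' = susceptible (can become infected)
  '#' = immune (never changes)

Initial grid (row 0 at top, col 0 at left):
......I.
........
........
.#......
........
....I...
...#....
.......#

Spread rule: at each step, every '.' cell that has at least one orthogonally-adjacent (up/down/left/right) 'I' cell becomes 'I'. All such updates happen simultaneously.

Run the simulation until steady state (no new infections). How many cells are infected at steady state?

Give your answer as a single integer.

Step 0 (initial): 2 infected
Step 1: +7 new -> 9 infected
Step 2: +11 new -> 20 infected
Step 3: +16 new -> 36 infected
Step 4: +12 new -> 48 infected
Step 5: +6 new -> 54 infected
Step 6: +5 new -> 59 infected
Step 7: +2 new -> 61 infected
Step 8: +0 new -> 61 infected

Answer: 61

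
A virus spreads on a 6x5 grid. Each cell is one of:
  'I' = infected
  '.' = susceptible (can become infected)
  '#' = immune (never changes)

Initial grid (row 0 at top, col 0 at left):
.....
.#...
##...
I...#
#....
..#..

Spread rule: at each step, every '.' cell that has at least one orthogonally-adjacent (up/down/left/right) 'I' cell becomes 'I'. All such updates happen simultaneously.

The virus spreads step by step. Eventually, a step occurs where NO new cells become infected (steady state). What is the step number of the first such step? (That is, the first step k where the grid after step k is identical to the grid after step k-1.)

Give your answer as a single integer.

Step 0 (initial): 1 infected
Step 1: +1 new -> 2 infected
Step 2: +2 new -> 4 infected
Step 3: +4 new -> 8 infected
Step 4: +4 new -> 12 infected
Step 5: +5 new -> 17 infected
Step 6: +4 new -> 21 infected
Step 7: +2 new -> 23 infected
Step 8: +1 new -> 24 infected
Step 9: +0 new -> 24 infected

Answer: 9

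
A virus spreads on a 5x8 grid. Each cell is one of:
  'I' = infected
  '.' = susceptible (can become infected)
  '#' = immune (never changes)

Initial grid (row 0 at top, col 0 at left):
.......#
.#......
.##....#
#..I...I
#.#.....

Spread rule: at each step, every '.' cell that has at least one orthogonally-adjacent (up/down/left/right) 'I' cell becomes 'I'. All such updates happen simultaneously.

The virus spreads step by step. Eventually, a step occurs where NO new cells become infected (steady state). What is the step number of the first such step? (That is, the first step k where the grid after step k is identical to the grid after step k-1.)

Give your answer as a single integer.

Answer: 9

Derivation:
Step 0 (initial): 2 infected
Step 1: +6 new -> 8 infected
Step 2: +7 new -> 15 infected
Step 3: +7 new -> 22 infected
Step 4: +5 new -> 27 infected
Step 5: +2 new -> 29 infected
Step 6: +1 new -> 30 infected
Step 7: +1 new -> 31 infected
Step 8: +1 new -> 32 infected
Step 9: +0 new -> 32 infected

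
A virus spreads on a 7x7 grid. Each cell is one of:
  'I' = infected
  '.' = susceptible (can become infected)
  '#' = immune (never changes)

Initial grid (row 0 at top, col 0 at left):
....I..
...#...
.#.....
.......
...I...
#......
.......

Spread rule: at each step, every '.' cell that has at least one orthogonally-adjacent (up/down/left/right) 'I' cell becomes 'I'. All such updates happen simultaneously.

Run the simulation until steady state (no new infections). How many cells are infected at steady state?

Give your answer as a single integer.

Step 0 (initial): 2 infected
Step 1: +7 new -> 9 infected
Step 2: +12 new -> 21 infected
Step 3: +13 new -> 34 infected
Step 4: +8 new -> 42 infected
Step 5: +4 new -> 46 infected
Step 6: +0 new -> 46 infected

Answer: 46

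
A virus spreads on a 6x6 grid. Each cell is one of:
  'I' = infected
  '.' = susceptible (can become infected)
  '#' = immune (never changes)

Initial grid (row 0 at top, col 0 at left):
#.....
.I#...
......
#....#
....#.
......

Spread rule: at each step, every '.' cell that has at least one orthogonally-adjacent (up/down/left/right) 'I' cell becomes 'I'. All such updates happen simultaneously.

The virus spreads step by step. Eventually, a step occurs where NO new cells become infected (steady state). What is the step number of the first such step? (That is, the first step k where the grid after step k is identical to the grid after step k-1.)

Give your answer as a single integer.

Step 0 (initial): 1 infected
Step 1: +3 new -> 4 infected
Step 2: +4 new -> 8 infected
Step 3: +4 new -> 12 infected
Step 4: +7 new -> 19 infected
Step 5: +7 new -> 26 infected
Step 6: +2 new -> 28 infected
Step 7: +1 new -> 29 infected
Step 8: +1 new -> 30 infected
Step 9: +1 new -> 31 infected
Step 10: +0 new -> 31 infected

Answer: 10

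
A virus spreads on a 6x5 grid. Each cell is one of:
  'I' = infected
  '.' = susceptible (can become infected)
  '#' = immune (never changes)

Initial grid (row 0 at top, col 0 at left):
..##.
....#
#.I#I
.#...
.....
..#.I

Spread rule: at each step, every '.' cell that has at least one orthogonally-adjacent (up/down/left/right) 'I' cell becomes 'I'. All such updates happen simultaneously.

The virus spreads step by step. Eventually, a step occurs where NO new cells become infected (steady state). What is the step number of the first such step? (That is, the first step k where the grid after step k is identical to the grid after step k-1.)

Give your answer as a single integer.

Answer: 6

Derivation:
Step 0 (initial): 3 infected
Step 1: +6 new -> 9 infected
Step 2: +5 new -> 14 infected
Step 3: +3 new -> 17 infected
Step 4: +3 new -> 20 infected
Step 5: +2 new -> 22 infected
Step 6: +0 new -> 22 infected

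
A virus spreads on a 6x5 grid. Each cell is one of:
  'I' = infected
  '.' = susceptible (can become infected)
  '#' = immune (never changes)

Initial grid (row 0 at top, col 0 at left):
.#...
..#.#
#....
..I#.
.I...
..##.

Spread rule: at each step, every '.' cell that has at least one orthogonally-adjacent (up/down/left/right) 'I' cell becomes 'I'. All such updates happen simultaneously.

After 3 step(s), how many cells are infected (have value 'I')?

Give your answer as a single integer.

Step 0 (initial): 2 infected
Step 1: +5 new -> 7 infected
Step 2: +5 new -> 12 infected
Step 3: +4 new -> 16 infected

Answer: 16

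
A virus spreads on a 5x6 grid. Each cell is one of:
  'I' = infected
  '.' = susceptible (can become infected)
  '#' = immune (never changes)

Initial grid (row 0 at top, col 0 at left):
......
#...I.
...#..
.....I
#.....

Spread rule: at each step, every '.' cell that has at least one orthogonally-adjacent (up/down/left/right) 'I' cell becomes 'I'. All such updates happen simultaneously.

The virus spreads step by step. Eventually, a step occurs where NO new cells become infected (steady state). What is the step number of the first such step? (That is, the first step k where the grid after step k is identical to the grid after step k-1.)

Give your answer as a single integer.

Step 0 (initial): 2 infected
Step 1: +7 new -> 9 infected
Step 2: +5 new -> 14 infected
Step 3: +5 new -> 19 infected
Step 4: +4 new -> 23 infected
Step 5: +4 new -> 27 infected
Step 6: +0 new -> 27 infected

Answer: 6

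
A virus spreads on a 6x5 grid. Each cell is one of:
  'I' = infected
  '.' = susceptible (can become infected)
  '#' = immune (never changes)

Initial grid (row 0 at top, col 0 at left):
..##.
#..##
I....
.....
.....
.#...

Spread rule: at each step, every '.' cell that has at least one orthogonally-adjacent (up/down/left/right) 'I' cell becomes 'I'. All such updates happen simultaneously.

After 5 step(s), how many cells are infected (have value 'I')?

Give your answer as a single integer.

Answer: 20

Derivation:
Step 0 (initial): 1 infected
Step 1: +2 new -> 3 infected
Step 2: +4 new -> 7 infected
Step 3: +6 new -> 13 infected
Step 4: +4 new -> 17 infected
Step 5: +3 new -> 20 infected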